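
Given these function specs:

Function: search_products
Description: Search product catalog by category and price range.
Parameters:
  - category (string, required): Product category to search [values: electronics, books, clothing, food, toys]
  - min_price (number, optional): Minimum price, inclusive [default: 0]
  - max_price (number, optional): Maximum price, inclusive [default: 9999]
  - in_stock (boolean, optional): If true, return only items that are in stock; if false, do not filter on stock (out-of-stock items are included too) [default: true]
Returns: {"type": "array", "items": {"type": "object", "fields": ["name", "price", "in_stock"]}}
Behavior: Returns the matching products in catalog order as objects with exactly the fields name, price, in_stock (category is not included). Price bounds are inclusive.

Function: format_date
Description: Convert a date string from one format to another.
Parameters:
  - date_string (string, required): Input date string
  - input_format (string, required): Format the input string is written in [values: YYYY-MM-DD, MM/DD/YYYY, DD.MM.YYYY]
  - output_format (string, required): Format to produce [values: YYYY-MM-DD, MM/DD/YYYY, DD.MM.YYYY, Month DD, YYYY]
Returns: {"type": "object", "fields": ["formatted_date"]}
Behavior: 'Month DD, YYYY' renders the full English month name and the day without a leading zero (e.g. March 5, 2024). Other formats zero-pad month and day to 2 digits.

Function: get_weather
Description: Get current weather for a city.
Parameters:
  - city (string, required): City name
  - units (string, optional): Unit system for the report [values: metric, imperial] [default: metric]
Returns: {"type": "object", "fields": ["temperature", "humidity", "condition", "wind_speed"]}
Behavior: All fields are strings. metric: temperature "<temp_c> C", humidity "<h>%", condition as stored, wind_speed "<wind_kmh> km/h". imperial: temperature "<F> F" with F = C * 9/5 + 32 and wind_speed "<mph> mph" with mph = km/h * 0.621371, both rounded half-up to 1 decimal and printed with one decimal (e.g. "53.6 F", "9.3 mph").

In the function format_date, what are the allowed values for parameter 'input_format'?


The format_date spec declares:
  - input_format (string, required): Format the input string is written in [values: YYYY-MM-DD, MM/DD/YYYY, DD.MM.YYYY]
Allowed values:
YYYY-MM-DD, MM/DD/YYYY, DD.MM.YYYY


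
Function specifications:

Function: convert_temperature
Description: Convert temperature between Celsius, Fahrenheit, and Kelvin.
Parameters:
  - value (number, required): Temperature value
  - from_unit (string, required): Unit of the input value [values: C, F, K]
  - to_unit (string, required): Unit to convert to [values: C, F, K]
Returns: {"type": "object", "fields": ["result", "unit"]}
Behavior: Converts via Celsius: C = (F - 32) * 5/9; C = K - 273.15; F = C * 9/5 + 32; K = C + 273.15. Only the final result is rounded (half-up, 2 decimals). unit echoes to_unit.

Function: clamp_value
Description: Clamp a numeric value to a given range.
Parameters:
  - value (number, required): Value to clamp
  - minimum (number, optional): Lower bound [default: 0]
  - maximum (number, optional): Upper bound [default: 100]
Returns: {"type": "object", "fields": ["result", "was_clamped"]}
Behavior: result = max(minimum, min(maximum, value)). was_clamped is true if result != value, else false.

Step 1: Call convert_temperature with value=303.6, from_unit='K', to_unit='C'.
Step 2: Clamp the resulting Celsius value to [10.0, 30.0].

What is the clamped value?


Step 1: convert_temperature(value=303.6, from_unit=K, to_unit=C)
  To C: 303.6 - 273.15 = 30.45
  Target is C: 30.45
  Round to 2 decimals: 30.45
  -> result = 30.45 C
Step 2: clamp_value(value=30.45, minimum=10.0, maximum=30.0)
  result = max(10.0, min(30.0, 30.45)) = max(10.0, 30.0) = 30.0
  was_clamped = (30.0 != 30.45) = true
  -> result = 30.0
30.0


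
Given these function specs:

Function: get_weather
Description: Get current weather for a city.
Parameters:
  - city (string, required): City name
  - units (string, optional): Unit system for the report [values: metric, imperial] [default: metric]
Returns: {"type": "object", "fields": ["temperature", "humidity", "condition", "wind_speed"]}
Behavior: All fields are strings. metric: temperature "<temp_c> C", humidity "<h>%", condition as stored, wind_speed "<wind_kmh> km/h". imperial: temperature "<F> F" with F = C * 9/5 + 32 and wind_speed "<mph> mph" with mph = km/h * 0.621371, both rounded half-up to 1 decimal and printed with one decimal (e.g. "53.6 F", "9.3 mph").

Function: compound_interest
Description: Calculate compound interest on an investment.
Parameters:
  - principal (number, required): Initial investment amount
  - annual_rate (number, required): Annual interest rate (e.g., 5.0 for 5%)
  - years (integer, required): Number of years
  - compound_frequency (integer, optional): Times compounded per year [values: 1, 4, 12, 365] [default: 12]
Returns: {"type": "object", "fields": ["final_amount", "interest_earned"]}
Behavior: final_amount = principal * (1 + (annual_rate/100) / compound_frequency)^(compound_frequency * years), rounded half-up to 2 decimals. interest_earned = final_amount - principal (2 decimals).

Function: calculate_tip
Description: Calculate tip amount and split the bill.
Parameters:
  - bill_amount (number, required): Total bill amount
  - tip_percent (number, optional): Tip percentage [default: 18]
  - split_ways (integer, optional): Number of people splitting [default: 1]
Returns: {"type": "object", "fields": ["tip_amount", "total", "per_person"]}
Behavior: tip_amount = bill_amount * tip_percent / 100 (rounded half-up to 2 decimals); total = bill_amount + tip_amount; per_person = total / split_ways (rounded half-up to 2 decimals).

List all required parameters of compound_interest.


Parameters of compound_interest and their required/optional flag:
  principal: required
  annual_rate: required
  years: required
  compound_frequency: optional
annual_rate, principal, years


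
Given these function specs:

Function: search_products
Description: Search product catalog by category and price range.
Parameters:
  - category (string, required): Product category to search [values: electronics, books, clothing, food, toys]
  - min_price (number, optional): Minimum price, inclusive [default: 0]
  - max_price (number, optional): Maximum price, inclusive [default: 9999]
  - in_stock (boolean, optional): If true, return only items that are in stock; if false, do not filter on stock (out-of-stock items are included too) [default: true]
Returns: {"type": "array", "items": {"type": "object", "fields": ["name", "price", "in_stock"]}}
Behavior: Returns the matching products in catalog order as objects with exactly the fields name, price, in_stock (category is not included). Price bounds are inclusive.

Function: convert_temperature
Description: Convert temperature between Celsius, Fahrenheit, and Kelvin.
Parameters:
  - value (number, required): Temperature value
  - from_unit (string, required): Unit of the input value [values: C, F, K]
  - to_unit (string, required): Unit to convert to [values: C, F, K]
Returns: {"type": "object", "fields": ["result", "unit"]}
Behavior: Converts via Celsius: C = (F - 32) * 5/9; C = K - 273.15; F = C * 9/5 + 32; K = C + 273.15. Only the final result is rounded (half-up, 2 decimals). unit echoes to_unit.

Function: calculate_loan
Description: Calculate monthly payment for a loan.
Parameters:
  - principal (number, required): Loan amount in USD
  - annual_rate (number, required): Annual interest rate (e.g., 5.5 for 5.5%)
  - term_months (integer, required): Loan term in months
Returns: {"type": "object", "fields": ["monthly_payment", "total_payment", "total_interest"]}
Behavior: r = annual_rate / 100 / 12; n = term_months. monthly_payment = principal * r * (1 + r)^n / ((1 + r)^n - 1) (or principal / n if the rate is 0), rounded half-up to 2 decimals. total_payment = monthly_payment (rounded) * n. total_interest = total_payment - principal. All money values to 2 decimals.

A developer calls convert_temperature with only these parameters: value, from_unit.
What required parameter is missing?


Required parameters: value, from_unit, to_unit
Provided: value, from_unit
Missing: to_unit
to_unit


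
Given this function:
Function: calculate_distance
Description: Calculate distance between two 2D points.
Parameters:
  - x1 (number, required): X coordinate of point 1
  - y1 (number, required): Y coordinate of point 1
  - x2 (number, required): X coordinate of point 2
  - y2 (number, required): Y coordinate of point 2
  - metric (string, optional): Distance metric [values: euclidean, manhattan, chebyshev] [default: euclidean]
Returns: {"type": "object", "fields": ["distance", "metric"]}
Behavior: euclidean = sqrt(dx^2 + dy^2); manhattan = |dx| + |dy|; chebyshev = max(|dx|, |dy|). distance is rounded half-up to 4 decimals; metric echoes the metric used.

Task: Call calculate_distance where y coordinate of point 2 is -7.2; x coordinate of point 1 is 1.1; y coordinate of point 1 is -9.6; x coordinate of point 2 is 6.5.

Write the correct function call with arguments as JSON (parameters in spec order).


Mapping each described value to its parameter name:
  'Y coordinate of point 2' -> y2 = -7.2
  'X coordinate of point 1' -> x1 = 1.1
  'Y coordinate of point 1' -> y1 = -9.6
  'X coordinate of point 2' -> x2 = 6.5
calculate_distance({"x1": 1.1, "y1": -9.6, "x2": 6.5, "y2": -7.2})


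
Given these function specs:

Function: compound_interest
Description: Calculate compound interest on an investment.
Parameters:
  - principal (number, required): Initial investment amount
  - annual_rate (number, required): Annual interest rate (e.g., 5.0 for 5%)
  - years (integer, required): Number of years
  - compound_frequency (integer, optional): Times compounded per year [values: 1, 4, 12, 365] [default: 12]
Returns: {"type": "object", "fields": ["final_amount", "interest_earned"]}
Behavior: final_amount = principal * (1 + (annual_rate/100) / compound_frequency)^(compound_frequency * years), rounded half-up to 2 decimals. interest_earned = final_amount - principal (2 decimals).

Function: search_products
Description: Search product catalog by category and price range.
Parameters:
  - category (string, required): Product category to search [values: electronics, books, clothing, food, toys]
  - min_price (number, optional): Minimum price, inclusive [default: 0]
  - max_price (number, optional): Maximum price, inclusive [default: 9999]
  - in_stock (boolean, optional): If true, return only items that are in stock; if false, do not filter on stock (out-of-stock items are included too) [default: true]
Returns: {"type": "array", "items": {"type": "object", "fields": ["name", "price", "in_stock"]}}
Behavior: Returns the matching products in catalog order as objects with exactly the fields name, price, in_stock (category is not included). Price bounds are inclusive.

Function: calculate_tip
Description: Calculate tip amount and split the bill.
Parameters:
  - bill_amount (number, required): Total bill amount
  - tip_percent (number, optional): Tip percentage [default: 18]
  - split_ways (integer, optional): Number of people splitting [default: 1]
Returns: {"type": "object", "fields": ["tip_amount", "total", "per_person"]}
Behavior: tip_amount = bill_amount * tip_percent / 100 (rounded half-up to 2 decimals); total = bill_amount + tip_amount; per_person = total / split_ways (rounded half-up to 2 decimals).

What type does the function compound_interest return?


The compound_interest spec declares Returns: {"type": "object", "fields": ["final_amount", "interest_earned"]}
Type:
object


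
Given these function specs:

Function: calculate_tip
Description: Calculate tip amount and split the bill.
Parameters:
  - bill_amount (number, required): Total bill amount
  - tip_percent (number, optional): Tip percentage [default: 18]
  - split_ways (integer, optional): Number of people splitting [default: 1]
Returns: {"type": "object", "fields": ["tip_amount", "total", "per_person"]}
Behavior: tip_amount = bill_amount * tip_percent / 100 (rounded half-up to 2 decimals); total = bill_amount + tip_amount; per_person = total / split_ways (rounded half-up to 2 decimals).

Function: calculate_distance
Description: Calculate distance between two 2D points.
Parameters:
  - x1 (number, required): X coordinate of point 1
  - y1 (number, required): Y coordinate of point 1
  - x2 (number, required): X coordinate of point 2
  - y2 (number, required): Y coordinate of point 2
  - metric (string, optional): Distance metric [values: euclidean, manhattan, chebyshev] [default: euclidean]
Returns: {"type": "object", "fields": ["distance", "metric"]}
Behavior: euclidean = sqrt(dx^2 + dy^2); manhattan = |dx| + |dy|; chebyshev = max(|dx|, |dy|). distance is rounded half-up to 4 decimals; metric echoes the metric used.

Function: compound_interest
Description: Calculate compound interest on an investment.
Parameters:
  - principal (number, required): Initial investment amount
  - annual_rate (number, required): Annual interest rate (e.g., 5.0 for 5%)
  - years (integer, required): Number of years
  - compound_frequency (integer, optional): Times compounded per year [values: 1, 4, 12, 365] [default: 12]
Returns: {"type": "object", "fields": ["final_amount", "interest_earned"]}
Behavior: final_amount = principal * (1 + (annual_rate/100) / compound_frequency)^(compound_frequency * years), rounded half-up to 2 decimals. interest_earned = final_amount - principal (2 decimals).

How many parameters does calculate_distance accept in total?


Parameters of calculate_distance: x1 (required), y1 (required), x2 (required), y2 (required), metric (optional)
Total:
5


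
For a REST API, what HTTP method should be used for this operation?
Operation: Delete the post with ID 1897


GET = read, POST = create, PUT = update/replace, DELETE = remove
This operation is a removal.
DELETE


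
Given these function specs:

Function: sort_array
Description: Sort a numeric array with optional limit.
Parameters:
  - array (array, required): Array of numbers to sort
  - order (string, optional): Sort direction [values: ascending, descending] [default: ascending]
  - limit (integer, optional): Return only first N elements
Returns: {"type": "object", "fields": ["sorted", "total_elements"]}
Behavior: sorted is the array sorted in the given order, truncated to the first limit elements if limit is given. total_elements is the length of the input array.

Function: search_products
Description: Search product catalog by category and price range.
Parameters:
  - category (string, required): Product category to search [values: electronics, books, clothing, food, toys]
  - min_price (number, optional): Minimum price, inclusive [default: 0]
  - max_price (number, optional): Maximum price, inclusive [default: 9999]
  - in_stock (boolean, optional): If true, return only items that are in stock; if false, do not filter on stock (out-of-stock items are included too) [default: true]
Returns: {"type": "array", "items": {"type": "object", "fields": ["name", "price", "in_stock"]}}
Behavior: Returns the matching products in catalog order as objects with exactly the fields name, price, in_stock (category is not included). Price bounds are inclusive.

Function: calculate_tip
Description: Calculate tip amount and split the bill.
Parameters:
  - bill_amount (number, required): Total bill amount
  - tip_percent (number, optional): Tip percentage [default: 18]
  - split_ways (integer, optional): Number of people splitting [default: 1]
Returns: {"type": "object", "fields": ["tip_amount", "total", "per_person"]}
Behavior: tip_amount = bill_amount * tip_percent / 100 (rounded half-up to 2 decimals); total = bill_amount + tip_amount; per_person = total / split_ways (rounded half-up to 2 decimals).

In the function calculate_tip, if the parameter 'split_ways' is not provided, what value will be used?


The calculate_tip spec declares:
  - split_ways (integer, optional): Number of people splitting [default: 1]
Default:
1


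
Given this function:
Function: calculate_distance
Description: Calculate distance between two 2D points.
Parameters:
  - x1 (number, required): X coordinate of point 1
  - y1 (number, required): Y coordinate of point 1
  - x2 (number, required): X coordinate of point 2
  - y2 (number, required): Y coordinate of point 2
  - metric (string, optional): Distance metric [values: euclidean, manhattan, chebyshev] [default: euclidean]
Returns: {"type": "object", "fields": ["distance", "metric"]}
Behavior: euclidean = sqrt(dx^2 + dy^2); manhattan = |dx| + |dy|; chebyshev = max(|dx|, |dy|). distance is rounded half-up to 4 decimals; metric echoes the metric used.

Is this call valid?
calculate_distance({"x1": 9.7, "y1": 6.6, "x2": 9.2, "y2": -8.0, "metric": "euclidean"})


Checking all required parameters present and types match... All valid.
Valid


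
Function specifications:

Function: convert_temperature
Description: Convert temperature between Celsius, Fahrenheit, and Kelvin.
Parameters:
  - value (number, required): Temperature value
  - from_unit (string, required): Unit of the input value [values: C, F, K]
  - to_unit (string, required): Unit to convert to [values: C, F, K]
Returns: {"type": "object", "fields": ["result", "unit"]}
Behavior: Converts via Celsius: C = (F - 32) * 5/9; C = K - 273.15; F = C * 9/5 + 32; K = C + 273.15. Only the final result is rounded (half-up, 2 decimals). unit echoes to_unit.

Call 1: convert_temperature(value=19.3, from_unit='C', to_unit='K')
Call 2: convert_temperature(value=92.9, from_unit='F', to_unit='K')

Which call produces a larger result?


Call 1:
  Input already in C: 19.3
  To K: 19.3 + 273.15 = 292.45
  Round to 2 decimals: 292.45
  -> 292.45 K
Call 2:
  To C: (92.9 - 32) * 5/9 = 33.833333
  To K: 33.833333 + 273.15 = 306.983333
  Round to 2 decimals: 306.98
  -> 306.98 K
Call 2 (306.98 K)


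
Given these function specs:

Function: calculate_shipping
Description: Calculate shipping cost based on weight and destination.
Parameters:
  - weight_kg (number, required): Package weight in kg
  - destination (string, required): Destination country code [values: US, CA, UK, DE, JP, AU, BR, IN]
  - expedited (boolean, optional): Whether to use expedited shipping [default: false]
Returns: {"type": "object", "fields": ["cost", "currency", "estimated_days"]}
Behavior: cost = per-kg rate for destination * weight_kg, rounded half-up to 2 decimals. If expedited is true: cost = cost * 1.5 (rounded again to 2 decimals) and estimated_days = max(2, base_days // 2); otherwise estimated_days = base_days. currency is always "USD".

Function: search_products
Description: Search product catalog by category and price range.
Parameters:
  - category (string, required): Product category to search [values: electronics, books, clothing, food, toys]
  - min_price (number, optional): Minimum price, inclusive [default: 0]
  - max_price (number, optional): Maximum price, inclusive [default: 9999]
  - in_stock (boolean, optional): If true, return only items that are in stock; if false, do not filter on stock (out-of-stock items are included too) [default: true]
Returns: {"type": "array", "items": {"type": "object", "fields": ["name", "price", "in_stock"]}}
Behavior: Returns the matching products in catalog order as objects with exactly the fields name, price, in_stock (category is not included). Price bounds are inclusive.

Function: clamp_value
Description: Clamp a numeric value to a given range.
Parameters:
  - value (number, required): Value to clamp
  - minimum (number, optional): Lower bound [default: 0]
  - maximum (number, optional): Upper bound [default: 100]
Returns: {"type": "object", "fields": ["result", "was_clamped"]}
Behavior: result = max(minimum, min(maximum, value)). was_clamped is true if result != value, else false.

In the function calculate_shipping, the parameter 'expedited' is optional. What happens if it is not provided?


The calculate_shipping spec declares:
  - expedited (boolean, optional): Whether to use expedited shipping [default: false]
It defaults to false


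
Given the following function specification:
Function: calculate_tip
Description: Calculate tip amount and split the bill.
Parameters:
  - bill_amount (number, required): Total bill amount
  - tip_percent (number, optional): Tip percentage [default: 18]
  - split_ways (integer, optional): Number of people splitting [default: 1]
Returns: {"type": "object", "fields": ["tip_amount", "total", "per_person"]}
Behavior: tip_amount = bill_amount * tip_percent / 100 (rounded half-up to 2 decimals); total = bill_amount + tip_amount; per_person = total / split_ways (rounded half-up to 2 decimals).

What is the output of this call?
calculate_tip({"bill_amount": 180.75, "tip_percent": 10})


Defaults applied: split_ways=1
tip_amount = 180.75 * 10/100 = 18.075 -> 18.08
total = 180.75 + 18.08 = 198.83
per_person = 198.83 / 1 = 198.83 -> 198.83
Output:
{"tip_amount": 18.08, "total": 198.83, "per_person": 198.83}


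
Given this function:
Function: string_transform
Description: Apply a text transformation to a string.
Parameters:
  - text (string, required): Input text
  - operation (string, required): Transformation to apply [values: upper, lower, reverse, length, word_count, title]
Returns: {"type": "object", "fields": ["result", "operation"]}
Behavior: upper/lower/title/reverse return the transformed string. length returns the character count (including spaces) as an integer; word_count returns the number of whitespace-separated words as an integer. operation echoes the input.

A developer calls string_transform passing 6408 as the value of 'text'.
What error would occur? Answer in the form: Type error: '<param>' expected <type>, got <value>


Spec: 'text' is declared as string; 6408 is an integer.
Type error: 'text' expected string, got 6408


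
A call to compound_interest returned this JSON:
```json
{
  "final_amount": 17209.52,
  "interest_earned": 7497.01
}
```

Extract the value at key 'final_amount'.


17209.52


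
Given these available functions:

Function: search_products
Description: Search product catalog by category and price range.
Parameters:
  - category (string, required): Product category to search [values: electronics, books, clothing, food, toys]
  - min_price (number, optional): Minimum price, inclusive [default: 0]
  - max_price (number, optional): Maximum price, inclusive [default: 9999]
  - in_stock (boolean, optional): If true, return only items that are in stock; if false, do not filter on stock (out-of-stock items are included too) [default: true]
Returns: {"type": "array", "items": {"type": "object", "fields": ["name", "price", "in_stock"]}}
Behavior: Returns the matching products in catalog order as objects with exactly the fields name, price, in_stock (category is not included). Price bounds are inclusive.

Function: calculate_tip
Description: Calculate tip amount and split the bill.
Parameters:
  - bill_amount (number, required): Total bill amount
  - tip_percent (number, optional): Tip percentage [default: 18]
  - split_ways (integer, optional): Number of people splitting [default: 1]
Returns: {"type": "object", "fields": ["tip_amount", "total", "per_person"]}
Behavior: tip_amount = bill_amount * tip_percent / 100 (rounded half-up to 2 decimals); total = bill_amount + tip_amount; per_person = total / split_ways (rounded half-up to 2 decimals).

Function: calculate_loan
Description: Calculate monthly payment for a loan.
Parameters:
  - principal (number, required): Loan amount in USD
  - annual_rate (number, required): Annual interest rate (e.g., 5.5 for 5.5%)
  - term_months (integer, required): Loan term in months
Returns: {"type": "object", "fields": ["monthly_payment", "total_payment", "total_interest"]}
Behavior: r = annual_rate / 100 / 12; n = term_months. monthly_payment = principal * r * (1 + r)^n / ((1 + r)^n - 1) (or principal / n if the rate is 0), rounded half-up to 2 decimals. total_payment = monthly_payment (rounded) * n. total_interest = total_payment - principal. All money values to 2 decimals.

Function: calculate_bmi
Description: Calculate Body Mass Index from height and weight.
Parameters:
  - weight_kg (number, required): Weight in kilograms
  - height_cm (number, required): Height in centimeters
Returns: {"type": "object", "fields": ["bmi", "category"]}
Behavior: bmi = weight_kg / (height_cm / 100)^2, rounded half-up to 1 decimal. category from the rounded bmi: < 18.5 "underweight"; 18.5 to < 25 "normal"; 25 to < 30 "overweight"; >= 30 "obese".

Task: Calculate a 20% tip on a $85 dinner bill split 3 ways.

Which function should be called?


The task needs a function whose description is: Calculate tip amount and split the bill.
calculate_tip


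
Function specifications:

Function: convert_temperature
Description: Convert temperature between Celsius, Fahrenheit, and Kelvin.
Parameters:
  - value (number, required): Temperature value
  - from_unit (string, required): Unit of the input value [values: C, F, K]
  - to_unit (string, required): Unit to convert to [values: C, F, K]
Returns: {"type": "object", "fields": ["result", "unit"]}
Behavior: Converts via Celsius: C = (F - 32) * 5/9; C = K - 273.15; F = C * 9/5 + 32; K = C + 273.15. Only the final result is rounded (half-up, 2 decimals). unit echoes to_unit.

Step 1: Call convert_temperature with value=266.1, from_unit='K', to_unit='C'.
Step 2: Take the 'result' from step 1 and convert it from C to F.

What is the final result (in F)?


Step 1: convert_temperature(value=266.1, from_unit=K, to_unit=C)
  To C: 266.1 - 273.15 = -7.05
  Target is C: -7.05
  Round to 2 decimals: -7.05
  -> result = -7.05 C
Step 2: convert_temperature(value=-7.05, from_unit=C, to_unit=F)
  Input already in C: -7.05
  To F: -7.05 * 9/5 + 32 = 19.31
  Round to 2 decimals: 19.31
  -> result = 19.31 F
19.31 F


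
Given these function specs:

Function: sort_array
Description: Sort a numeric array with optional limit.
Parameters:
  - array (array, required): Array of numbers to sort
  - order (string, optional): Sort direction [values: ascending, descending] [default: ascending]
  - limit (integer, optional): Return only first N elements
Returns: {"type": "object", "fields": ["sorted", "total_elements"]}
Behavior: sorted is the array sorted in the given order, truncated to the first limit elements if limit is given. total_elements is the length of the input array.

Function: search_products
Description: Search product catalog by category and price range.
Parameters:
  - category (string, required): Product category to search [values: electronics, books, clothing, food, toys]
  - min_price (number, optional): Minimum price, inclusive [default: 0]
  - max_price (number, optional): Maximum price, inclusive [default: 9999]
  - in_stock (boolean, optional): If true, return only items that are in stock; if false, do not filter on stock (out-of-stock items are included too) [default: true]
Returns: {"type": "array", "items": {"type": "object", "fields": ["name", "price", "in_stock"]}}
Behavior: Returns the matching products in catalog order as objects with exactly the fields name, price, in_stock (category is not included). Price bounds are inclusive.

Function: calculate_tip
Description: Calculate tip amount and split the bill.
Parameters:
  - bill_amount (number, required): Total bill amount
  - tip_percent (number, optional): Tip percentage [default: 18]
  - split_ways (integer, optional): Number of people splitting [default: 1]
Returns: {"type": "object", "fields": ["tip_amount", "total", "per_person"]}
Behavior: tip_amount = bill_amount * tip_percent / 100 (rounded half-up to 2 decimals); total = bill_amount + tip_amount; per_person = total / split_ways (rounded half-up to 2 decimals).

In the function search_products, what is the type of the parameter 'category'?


The search_products spec declares:
  - category (string, required): Product category to search [values: electronics, books, clothing, food, toys]
Type:
string


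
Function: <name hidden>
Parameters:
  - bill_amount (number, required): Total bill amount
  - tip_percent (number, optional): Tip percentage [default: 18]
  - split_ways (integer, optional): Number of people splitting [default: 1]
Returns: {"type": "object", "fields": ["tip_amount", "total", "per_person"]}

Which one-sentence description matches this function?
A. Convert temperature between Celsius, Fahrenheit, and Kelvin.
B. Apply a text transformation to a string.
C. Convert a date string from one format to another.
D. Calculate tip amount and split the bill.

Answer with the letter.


Parameters bill_amount, tip_percent, split_ways and return ["tip_amount", "total", "per_person"] fit: Calculate tip amount and split the bill.
D


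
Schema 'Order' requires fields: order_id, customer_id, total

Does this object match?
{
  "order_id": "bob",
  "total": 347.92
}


Checking required fields...
Missing: customer_id
Invalid - missing required field 'customer_id'


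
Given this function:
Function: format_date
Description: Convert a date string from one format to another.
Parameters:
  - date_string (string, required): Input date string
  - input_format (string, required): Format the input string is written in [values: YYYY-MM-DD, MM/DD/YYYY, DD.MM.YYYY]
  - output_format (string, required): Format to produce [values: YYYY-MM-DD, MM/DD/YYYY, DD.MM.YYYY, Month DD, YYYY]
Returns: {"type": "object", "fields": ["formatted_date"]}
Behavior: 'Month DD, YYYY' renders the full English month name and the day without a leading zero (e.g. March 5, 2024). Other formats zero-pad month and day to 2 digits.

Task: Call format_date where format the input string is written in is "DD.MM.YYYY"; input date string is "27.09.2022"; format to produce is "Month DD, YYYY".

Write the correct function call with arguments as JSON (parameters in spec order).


Mapping each described value to its parameter name:
  'Format the input string is written in' -> input_format = "DD.MM.YYYY"
  'Input date string' -> date_string = "27.09.2022"
  'Format to produce' -> output_format = "Month DD, YYYY"
format_date({"date_string": "27.09.2022", "input_format": "DD.MM.YYYY", "output_format": "Month DD, YYYY"})


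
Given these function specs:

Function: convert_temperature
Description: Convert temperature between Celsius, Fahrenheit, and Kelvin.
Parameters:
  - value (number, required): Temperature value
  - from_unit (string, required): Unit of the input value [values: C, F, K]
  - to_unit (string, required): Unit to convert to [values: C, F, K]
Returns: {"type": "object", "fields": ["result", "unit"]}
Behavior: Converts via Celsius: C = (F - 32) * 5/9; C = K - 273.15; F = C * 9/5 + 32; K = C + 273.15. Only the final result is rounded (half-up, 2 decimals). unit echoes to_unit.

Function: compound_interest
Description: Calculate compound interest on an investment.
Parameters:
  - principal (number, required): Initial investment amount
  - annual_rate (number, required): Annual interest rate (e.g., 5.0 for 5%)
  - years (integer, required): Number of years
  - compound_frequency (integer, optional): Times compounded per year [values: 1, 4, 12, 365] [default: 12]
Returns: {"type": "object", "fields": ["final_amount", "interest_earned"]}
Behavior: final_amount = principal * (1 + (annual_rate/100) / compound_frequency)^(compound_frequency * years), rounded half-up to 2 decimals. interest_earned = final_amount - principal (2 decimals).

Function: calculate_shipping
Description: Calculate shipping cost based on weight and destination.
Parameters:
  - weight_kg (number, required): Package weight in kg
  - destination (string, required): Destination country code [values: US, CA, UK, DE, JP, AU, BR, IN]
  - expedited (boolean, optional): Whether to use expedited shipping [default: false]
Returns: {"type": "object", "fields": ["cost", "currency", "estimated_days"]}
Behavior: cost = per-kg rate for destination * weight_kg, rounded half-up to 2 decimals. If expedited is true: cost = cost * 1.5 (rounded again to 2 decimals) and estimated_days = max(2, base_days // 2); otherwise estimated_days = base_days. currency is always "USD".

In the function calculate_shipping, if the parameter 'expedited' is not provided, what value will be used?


The calculate_shipping spec declares:
  - expedited (boolean, optional): Whether to use expedited shipping [default: false]
Default:
false


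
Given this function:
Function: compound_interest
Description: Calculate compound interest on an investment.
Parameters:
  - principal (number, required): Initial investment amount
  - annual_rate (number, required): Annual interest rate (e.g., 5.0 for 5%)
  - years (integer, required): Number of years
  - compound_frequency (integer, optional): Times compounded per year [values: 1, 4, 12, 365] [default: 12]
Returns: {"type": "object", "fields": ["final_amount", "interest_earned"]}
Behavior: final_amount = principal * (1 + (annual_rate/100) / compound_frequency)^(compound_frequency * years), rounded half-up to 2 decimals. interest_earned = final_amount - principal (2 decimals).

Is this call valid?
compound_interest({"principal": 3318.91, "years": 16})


Checking required parameters...
Missing required parameter: annual_rate
Invalid - missing required parameter 'annual_rate'


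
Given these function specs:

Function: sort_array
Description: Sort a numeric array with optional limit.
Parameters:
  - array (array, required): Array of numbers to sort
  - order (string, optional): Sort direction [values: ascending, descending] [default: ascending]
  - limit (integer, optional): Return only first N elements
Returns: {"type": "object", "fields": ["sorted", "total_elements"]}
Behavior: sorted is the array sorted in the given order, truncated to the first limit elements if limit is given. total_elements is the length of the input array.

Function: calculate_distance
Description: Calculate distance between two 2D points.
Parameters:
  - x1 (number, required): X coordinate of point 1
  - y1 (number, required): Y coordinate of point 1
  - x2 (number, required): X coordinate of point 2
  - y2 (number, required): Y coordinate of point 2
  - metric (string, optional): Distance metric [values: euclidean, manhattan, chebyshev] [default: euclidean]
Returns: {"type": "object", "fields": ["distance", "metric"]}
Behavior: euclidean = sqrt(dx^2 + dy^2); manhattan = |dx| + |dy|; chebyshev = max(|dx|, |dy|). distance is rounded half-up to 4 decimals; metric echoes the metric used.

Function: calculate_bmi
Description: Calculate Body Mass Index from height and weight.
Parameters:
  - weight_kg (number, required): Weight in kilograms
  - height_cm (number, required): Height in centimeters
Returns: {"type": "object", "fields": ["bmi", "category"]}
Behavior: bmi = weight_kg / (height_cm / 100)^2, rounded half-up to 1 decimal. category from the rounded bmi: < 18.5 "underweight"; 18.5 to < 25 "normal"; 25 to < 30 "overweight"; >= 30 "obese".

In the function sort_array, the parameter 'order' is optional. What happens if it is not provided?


The sort_array spec declares:
  - order (string, optional): Sort direction [values: ascending, descending] [default: ascending]
It defaults to ascending


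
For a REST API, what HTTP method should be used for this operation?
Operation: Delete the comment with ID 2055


GET = read, POST = create, PUT = update/replace, DELETE = remove
This operation is a removal.
DELETE


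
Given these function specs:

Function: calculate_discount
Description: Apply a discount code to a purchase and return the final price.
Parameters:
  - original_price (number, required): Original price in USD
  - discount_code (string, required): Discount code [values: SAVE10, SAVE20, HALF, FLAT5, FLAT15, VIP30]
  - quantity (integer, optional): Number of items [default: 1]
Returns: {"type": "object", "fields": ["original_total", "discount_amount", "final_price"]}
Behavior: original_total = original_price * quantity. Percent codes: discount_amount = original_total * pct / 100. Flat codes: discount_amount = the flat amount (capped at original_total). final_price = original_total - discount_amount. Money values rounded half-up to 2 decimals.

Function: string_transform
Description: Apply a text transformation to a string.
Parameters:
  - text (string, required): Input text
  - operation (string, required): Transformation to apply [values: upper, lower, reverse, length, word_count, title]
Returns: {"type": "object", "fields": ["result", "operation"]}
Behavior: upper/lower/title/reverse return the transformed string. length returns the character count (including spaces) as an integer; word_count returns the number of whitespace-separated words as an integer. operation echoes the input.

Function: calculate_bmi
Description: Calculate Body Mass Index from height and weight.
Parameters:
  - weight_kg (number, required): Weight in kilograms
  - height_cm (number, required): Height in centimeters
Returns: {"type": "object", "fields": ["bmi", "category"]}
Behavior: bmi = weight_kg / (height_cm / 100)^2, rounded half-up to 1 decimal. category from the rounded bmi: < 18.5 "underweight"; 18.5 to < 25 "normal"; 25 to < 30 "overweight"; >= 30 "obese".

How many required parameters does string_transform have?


Parameters of string_transform: text (required), operation (required)
Required count:
2


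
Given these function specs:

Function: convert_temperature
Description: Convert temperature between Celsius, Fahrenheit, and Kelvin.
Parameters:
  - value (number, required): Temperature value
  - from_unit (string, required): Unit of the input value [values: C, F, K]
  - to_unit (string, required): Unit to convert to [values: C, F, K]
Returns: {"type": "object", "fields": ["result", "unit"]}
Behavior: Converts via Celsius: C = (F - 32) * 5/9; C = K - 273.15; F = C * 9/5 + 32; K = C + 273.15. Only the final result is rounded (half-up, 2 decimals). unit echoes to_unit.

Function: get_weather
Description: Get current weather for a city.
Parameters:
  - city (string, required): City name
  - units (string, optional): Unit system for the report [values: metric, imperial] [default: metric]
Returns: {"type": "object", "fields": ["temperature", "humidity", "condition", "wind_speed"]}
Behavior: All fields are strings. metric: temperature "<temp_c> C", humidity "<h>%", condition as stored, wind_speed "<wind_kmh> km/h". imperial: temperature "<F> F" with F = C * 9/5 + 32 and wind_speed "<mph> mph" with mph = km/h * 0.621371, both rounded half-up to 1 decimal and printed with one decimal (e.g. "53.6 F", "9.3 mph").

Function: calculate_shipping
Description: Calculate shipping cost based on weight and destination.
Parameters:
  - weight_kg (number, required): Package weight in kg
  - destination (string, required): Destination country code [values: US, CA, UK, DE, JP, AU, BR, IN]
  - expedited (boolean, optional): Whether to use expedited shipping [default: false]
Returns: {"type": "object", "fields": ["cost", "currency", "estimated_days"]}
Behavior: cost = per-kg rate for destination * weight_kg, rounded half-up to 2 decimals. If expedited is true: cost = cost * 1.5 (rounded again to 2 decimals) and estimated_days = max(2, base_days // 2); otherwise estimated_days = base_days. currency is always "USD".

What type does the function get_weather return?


The get_weather spec declares Returns: {"type": "object", "fields": ["temperature", "humidity", "condition", "wind_speed"]}
Type:
object


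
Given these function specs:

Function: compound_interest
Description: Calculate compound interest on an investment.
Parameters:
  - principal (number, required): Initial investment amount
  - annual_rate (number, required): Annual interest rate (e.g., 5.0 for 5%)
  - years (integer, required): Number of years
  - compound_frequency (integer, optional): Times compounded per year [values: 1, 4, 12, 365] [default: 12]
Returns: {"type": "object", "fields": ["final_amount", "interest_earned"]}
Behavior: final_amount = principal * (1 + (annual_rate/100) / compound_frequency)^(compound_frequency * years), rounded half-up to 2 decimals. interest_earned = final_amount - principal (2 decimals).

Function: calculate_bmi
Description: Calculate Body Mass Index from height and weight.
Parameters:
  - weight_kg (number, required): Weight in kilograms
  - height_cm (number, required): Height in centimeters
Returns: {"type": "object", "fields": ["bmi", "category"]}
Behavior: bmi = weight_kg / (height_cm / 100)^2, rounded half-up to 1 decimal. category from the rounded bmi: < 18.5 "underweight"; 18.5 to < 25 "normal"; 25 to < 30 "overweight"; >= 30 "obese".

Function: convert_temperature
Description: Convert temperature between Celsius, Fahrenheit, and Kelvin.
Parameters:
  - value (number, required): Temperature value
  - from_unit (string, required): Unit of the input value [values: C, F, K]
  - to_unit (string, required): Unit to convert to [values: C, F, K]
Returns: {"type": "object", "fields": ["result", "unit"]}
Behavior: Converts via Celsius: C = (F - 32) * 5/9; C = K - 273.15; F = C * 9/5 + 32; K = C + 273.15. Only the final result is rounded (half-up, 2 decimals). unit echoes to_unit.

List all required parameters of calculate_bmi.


Parameters of calculate_bmi and their required/optional flag:
  weight_kg: required
  height_cm: required
height_cm, weight_kg
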